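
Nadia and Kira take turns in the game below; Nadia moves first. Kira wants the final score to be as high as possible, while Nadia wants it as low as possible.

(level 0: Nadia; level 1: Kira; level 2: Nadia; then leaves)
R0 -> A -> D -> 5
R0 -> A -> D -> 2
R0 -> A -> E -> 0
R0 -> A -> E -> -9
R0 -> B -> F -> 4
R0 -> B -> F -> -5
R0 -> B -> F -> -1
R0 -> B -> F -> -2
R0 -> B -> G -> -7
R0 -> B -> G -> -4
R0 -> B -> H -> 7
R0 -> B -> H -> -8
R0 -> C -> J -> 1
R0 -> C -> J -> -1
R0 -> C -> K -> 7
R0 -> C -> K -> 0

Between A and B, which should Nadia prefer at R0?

B

D (Nadia): min(5, 2) = 2
E (Nadia): min(0, -9) = -9
A (Kira): max(2, -9) = 2
F (Nadia): min(4, -5, -1, -2) = -5
G (Nadia): min(-7, -4) = -7
H (Nadia): min(7, -8) = -8
B (Kira): max(-5, -7, -8) = -5
Nadia prefers the lower value; A=2, B=-5. B is better since -5 < 2.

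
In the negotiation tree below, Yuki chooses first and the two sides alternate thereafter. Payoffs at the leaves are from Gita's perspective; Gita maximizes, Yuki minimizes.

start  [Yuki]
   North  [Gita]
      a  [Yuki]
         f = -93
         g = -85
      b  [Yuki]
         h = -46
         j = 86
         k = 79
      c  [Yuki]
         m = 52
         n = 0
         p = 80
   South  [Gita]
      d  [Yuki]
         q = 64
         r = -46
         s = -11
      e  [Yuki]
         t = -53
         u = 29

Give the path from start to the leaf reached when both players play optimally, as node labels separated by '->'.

a (Yuki): min(-93, -85) = -93
b (Yuki): min(-46, 86, 79) = -46
c (Yuki): min(52, 0, 80) = 0
North (Gita): max(-93, -46, 0) = 0
d (Yuki): min(64, -46, -11) = -46
e (Yuki): min(-53, 29) = -53
South (Gita): max(-46, -53) = -46
start (Yuki): min(0, -46) = -46
At start, Yuki picks South (lowest: -46).
At South, Gita picks d (highest: -46).
At d, Yuki picks r (lowest: -46).
Terminal value -46.

start -> South -> d -> r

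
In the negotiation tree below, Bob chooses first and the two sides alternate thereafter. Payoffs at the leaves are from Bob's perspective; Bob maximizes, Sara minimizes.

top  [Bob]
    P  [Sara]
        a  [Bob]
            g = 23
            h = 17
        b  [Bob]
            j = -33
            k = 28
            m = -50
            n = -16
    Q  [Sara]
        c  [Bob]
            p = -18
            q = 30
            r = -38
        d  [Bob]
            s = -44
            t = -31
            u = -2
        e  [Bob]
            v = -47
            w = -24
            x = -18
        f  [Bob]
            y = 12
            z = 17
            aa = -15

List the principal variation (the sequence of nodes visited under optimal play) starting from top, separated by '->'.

a (Bob): max(23, 17) = 23
b (Bob): max(-33, 28, -50, -16) = 28
P (Sara): min(23, 28) = 23
c (Bob): max(-18, 30, -38) = 30
d (Bob): max(-44, -31, -2) = -2
e (Bob): max(-47, -24, -18) = -18
f (Bob): max(12, 17, -15) = 17
Q (Sara): min(30, -2, -18, 17) = -18
top (Bob): max(23, -18) = 23
At top, Bob picks P (highest: 23).
At P, Sara picks a (lowest: 23).
At a, Bob picks g (highest: 23).
Terminal value 23.

top -> P -> a -> g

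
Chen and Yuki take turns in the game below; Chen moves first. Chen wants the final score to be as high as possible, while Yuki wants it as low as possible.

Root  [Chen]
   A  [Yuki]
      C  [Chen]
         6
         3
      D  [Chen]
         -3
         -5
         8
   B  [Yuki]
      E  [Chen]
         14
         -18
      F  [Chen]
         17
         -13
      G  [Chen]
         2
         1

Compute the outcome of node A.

C (Chen): max(6, 3) = 6
D (Chen): max(-3, -5, 8) = 8
A (Yuki): min(6, 8) = 6

6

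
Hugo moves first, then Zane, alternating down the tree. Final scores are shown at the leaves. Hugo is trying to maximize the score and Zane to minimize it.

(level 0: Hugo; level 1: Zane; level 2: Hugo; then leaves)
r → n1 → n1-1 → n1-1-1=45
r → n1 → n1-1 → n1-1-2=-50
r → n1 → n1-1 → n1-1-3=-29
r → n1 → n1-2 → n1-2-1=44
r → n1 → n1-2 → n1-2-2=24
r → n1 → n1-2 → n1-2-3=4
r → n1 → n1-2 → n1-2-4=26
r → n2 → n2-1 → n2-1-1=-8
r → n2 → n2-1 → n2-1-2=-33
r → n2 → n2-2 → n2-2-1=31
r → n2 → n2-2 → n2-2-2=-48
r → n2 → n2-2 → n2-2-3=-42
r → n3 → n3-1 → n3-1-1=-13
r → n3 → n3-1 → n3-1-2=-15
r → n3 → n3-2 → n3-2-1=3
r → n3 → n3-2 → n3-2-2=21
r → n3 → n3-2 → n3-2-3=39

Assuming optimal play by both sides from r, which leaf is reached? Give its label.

n1-2-1

n1-1 (Hugo): max(45, -50, -29) = 45
n1-2 (Hugo): max(44, 24, 4, 26) = 44
n1 (Zane): min(45, 44) = 44
n2-1 (Hugo): max(-8, -33) = -8
n2-2 (Hugo): max(31, -48, -42) = 31
n2 (Zane): min(-8, 31) = -8
n3-1 (Hugo): max(-13, -15) = -13
n3-2 (Hugo): max(3, 21, 39) = 39
n3 (Zane): min(-13, 39) = -13
r (Hugo): max(44, -8, -13) = 44
At r, Hugo picks n1 (highest: 44).
At n1, Zane picks n1-2 (lowest: 44).
At n1-2, Hugo picks n1-2-1 (highest: 44).
Terminal value 44.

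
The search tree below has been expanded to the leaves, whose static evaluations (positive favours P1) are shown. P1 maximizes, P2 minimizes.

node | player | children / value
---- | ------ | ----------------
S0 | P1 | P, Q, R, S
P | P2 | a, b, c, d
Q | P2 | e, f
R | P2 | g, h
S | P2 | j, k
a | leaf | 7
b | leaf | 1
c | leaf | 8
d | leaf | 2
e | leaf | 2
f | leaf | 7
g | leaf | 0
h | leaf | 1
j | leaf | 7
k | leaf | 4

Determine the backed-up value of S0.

P (P2): min(7, 1, 8, 2) = 1
Q (P2): min(2, 7) = 2
R (P2): min(0, 1) = 0
S (P2): min(7, 4) = 4
S0 (P1): max(1, 2, 0, 4) = 4

4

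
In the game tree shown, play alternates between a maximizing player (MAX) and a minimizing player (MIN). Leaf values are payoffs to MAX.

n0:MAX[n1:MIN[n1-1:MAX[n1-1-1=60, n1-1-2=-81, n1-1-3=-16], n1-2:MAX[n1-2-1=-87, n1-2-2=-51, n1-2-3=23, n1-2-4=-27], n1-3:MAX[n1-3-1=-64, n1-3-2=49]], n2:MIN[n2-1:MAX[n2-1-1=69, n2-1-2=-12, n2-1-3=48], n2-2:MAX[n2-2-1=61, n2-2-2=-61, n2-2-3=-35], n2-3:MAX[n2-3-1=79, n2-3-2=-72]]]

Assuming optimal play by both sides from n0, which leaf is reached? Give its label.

n1-1 (MAX): max(60, -81, -16) = 60
n1-2 (MAX): max(-87, -51, 23, -27) = 23
n1-3 (MAX): max(-64, 49) = 49
n1 (MIN): min(60, 23, 49) = 23
n2-1 (MAX): max(69, -12, 48) = 69
n2-2 (MAX): max(61, -61, -35) = 61
n2-3 (MAX): max(79, -72) = 79
n2 (MIN): min(69, 61, 79) = 61
n0 (MAX): max(23, 61) = 61
At n0, MAX picks n2 (highest: 61).
At n2, MIN picks n2-2 (lowest: 61).
At n2-2, MAX picks n2-2-1 (highest: 61).
Terminal value 61.

n2-2-1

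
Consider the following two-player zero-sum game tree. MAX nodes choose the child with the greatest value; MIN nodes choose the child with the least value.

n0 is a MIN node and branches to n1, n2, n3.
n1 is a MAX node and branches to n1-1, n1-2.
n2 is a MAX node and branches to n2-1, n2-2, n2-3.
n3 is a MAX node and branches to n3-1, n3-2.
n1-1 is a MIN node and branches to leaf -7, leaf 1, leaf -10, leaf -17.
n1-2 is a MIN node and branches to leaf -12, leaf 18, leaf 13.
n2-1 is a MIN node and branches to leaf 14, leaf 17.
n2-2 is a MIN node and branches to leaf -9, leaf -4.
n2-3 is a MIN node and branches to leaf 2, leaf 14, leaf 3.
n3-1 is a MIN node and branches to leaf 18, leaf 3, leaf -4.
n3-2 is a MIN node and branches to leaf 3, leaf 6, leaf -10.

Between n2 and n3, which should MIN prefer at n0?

n3

n2-1 (MIN): min(14, 17) = 14
n2-2 (MIN): min(-9, -4) = -9
n2-3 (MIN): min(2, 14, 3) = 2
n2 (MAX): max(14, -9, 2) = 14
n3-1 (MIN): min(18, 3, -4) = -4
n3-2 (MIN): min(3, 6, -10) = -10
n3 (MAX): max(-4, -10) = -4
MIN prefers the lower value; n2=14, n3=-4. n3 is better since -4 < 14.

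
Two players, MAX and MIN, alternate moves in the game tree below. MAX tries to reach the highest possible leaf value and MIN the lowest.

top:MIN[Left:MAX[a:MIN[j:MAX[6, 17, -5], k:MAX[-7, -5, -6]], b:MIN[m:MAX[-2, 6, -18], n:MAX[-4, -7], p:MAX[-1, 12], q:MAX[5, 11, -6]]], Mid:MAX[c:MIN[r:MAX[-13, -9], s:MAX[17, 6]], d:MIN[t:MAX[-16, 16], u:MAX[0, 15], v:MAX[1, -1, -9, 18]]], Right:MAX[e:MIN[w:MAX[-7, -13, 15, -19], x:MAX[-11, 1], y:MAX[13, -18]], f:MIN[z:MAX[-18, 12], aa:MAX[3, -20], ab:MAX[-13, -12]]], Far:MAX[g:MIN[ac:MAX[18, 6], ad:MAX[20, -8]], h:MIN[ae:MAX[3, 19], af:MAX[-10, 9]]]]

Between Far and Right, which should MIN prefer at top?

ac (MAX): max(18, 6) = 18
ad (MAX): max(20, -8) = 20
g (MIN): min(18, 20) = 18
ae (MAX): max(3, 19) = 19
af (MAX): max(-10, 9) = 9
h (MIN): min(19, 9) = 9
Far (MAX): max(18, 9) = 18
w (MAX): max(-7, -13, 15, -19) = 15
x (MAX): max(-11, 1) = 1
y (MAX): max(13, -18) = 13
e (MIN): min(15, 1, 13) = 1
z (MAX): max(-18, 12) = 12
aa (MAX): max(3, -20) = 3
ab (MAX): max(-13, -12) = -12
f (MIN): min(12, 3, -12) = -12
Right (MAX): max(1, -12) = 1
MIN prefers the lower value; Far=18, Right=1. Right is better since 1 < 18.

Right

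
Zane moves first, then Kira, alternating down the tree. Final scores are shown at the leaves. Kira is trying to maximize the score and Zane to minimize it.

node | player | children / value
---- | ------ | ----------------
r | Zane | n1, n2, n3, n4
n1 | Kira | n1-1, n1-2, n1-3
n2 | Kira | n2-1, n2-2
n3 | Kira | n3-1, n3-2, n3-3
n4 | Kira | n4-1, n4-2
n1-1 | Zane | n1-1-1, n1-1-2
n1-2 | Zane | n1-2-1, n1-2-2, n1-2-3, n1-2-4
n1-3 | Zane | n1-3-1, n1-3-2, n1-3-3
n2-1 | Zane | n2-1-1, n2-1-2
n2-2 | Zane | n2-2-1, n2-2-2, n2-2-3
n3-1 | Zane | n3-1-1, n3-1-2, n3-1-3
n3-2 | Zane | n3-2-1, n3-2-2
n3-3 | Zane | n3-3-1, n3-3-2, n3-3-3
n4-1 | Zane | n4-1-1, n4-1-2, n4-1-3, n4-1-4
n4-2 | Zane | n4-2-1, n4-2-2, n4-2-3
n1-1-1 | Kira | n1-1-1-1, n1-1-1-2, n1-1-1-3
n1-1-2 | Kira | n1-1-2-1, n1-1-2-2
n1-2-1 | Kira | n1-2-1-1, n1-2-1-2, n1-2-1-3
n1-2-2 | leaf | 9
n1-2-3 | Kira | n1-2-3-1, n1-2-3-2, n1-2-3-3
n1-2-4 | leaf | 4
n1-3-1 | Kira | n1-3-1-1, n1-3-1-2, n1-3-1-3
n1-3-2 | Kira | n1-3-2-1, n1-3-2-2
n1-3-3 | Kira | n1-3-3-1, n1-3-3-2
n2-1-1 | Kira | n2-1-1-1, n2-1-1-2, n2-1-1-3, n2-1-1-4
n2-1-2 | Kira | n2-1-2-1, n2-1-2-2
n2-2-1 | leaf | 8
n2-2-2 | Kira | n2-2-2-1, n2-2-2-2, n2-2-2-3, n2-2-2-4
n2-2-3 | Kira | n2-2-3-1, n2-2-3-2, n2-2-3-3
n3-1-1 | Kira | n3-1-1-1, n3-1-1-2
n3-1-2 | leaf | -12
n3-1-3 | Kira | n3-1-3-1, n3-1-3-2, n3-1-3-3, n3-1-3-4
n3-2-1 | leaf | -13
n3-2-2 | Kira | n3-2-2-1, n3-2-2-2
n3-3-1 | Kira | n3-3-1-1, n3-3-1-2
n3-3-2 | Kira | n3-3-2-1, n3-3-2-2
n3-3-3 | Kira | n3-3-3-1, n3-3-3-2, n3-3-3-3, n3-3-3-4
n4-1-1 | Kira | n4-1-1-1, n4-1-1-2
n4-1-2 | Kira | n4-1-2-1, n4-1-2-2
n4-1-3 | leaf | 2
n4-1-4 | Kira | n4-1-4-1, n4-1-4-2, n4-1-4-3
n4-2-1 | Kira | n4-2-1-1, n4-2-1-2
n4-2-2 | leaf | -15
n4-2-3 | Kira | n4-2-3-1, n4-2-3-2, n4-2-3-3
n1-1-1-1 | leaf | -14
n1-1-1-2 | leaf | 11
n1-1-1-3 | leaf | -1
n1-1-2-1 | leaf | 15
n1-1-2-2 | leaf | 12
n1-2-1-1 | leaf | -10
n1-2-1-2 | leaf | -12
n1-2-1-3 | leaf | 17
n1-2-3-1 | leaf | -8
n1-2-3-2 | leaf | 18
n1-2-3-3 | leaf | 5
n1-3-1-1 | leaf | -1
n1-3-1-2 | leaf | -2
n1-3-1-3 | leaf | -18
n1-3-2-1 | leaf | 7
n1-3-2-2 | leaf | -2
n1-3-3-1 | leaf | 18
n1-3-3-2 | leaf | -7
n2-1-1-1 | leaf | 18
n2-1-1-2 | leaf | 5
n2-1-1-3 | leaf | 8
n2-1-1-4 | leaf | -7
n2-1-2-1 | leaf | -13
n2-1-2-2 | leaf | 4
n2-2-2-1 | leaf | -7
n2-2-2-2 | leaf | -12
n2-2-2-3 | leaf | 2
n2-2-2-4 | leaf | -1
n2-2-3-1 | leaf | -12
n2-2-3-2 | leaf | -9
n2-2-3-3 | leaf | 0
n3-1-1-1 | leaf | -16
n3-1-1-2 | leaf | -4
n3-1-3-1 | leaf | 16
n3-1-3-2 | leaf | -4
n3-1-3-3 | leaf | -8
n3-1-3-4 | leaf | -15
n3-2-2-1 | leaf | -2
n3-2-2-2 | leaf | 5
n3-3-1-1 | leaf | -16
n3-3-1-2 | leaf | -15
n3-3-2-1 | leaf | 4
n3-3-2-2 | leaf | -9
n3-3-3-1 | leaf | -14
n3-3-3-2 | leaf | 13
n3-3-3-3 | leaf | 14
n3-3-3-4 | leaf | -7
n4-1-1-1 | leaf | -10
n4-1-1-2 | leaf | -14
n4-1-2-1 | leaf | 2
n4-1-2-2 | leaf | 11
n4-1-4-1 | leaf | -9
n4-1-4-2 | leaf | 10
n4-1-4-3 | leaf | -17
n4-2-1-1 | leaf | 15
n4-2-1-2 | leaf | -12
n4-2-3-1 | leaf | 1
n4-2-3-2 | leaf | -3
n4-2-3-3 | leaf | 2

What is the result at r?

-12

n1-1-1 (Kira): max(-14, 11, -1) = 11
n1-1-2 (Kira): max(15, 12) = 15
n1-1 (Zane): min(11, 15) = 11
n1-2-1 (Kira): max(-10, -12, 17) = 17
n1-2-3 (Kira): max(-8, 18, 5) = 18
n1-2 (Zane): min(17, 9, 18, 4) = 4
n1-3-1 (Kira): max(-1, -2, -18) = -1
n1-3-2 (Kira): max(7, -2) = 7
n1-3-3 (Kira): max(18, -7) = 18
n1-3 (Zane): min(-1, 7, 18) = -1
n1 (Kira): max(11, 4, -1) = 11
n2-1-1 (Kira): max(18, 5, 8, -7) = 18
n2-1-2 (Kira): max(-13, 4) = 4
n2-1 (Zane): min(18, 4) = 4
n2-2-2 (Kira): max(-7, -12, 2, -1) = 2
n2-2-3 (Kira): max(-12, -9, 0) = 0
n2-2 (Zane): min(8, 2, 0) = 0
n2 (Kira): max(4, 0) = 4
n3-1-1 (Kira): max(-16, -4) = -4
n3-1-3 (Kira): max(16, -4, -8, -15) = 16
n3-1 (Zane): min(-4, -12, 16) = -12
n3-2-2 (Kira): max(-2, 5) = 5
n3-2 (Zane): min(-13, 5) = -13
n3-3-1 (Kira): max(-16, -15) = -15
n3-3-2 (Kira): max(4, -9) = 4
n3-3-3 (Kira): max(-14, 13, 14, -7) = 14
n3-3 (Zane): min(-15, 4, 14) = -15
n3 (Kira): max(-12, -13, -15) = -12
n4-1-1 (Kira): max(-10, -14) = -10
n4-1-2 (Kira): max(2, 11) = 11
n4-1-4 (Kira): max(-9, 10, -17) = 10
n4-1 (Zane): min(-10, 11, 2, 10) = -10
n4-2-1 (Kira): max(15, -12) = 15
n4-2-3 (Kira): max(1, -3, 2) = 2
n4-2 (Zane): min(15, -15, 2) = -15
n4 (Kira): max(-10, -15) = -10
r (Zane): min(11, 4, -12, -10) = -12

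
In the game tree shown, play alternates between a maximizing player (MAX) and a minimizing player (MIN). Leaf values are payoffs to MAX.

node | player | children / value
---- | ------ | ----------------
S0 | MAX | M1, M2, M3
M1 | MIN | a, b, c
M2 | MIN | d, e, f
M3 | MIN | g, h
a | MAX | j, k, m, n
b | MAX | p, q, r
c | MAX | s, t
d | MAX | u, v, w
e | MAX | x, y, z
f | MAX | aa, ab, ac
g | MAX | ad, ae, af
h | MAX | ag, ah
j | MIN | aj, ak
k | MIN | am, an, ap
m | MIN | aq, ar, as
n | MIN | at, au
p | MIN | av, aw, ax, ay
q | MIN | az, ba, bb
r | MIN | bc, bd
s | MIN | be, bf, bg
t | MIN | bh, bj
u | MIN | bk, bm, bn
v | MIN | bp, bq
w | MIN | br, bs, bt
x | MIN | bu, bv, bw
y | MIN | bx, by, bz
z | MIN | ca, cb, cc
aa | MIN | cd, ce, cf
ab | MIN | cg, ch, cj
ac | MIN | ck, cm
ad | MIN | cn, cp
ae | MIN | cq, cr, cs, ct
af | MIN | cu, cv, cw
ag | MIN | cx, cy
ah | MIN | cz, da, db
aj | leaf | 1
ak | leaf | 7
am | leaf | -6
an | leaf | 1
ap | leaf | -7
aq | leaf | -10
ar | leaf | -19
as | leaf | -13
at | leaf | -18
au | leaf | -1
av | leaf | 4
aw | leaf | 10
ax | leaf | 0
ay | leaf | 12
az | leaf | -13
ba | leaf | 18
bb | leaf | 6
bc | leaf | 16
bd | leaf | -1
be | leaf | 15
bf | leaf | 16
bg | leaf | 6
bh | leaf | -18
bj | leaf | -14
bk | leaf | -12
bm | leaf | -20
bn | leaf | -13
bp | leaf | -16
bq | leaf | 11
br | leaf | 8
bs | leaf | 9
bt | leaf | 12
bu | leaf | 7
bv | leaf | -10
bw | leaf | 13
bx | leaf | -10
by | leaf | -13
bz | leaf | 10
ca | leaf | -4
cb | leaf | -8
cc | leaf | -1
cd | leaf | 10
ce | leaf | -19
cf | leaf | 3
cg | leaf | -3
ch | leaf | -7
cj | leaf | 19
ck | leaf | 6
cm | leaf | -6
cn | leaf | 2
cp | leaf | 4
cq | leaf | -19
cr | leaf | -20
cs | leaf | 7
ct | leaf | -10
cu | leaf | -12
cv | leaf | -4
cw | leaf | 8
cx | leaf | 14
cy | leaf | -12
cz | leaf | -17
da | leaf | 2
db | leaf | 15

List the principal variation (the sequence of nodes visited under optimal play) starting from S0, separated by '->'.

S0 -> M1 -> b -> p -> ax

j (MIN): min(1, 7) = 1
k (MIN): min(-6, 1, -7) = -7
m (MIN): min(-10, -19, -13) = -19
n (MIN): min(-18, -1) = -18
a (MAX): max(1, -7, -19, -18) = 1
p (MIN): min(4, 10, 0, 12) = 0
q (MIN): min(-13, 18, 6) = -13
r (MIN): min(16, -1) = -1
b (MAX): max(0, -13, -1) = 0
s (MIN): min(15, 16, 6) = 6
t (MIN): min(-18, -14) = -18
c (MAX): max(6, -18) = 6
M1 (MIN): min(1, 0, 6) = 0
u (MIN): min(-12, -20, -13) = -20
v (MIN): min(-16, 11) = -16
w (MIN): min(8, 9, 12) = 8
d (MAX): max(-20, -16, 8) = 8
x (MIN): min(7, -10, 13) = -10
y (MIN): min(-10, -13, 10) = -13
z (MIN): min(-4, -8, -1) = -8
e (MAX): max(-10, -13, -8) = -8
aa (MIN): min(10, -19, 3) = -19
ab (MIN): min(-3, -7, 19) = -7
ac (MIN): min(6, -6) = -6
f (MAX): max(-19, -7, -6) = -6
M2 (MIN): min(8, -8, -6) = -8
ad (MIN): min(2, 4) = 2
ae (MIN): min(-19, -20, 7, -10) = -20
af (MIN): min(-12, -4, 8) = -12
g (MAX): max(2, -20, -12) = 2
ag (MIN): min(14, -12) = -12
ah (MIN): min(-17, 2, 15) = -17
h (MAX): max(-12, -17) = -12
M3 (MIN): min(2, -12) = -12
S0 (MAX): max(0, -8, -12) = 0
At S0, MAX picks M1 (highest: 0).
At M1, MIN picks b (lowest: 0).
At b, MAX picks p (highest: 0).
At p, MIN picks ax (lowest: 0).
Terminal value 0.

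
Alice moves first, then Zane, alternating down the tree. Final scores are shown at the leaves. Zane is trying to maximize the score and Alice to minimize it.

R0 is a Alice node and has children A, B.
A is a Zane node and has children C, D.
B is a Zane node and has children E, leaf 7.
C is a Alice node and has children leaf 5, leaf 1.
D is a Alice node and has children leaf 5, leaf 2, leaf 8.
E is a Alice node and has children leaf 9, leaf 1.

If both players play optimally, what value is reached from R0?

2

C (Alice): min(5, 1) = 1
D (Alice): min(5, 2, 8) = 2
A (Zane): max(1, 2) = 2
E (Alice): min(9, 1) = 1
B (Zane): max(1, 7) = 7
R0 (Alice): min(2, 7) = 2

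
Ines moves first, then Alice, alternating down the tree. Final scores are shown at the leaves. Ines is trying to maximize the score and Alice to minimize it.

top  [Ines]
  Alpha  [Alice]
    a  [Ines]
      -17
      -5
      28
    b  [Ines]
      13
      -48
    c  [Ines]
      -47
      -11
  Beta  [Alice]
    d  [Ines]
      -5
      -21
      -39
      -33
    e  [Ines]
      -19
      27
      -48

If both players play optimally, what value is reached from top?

-5

a (Ines): max(-17, -5, 28) = 28
b (Ines): max(13, -48) = 13
c (Ines): max(-47, -11) = -11
Alpha (Alice): min(28, 13, -11) = -11
d (Ines): max(-5, -21, -39, -33) = -5
e (Ines): max(-19, 27, -48) = 27
Beta (Alice): min(-5, 27) = -5
top (Ines): max(-11, -5) = -5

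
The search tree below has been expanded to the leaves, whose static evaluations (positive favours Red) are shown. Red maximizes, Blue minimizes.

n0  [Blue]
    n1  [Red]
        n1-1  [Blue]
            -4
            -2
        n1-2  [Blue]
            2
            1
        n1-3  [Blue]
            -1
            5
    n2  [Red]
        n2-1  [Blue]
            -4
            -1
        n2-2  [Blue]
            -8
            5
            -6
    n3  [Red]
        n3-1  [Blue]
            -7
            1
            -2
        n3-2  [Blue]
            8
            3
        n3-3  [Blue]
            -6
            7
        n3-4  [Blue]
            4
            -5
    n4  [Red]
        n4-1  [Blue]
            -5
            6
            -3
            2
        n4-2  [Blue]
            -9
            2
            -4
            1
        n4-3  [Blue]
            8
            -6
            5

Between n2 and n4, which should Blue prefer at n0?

n2-1 (Blue): min(-4, -1) = -4
n2-2 (Blue): min(-8, 5, -6) = -8
n2 (Red): max(-4, -8) = -4
n4-1 (Blue): min(-5, 6, -3, 2) = -5
n4-2 (Blue): min(-9, 2, -4, 1) = -9
n4-3 (Blue): min(8, -6, 5) = -6
n4 (Red): max(-5, -9, -6) = -5
Blue prefers the lower value; n2=-4, n4=-5. n4 is better since -5 < -4.

n4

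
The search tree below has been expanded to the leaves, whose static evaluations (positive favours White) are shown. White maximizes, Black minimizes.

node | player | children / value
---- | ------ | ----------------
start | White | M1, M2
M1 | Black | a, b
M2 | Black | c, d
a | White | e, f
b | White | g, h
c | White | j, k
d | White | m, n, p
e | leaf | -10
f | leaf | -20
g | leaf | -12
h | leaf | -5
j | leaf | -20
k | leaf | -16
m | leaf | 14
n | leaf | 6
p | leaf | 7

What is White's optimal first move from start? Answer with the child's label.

M1

a (White): max(-10, -20) = -10
b (White): max(-12, -5) = -5
M1 (Black): min(-10, -5) = -10
c (White): max(-20, -16) = -16
d (White): max(14, 6, 7) = 14
M2 (Black): min(-16, 14) = -16
start (White): max(-10, -16) = -10
White at start wants the highest of {M1=-10, M2=-16}, so chooses M1.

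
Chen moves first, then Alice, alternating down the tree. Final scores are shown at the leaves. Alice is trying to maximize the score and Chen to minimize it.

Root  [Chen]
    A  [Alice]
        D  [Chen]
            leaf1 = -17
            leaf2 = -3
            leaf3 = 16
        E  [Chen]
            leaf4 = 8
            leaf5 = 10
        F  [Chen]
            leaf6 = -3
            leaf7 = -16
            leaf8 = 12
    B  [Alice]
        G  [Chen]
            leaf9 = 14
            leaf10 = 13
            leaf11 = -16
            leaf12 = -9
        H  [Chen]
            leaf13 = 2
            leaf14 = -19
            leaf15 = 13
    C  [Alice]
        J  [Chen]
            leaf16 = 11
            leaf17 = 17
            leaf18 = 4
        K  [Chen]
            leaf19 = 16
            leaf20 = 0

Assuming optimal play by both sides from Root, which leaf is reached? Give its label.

D (Chen): min(-17, -3, 16) = -17
E (Chen): min(8, 10) = 8
F (Chen): min(-3, -16, 12) = -16
A (Alice): max(-17, 8, -16) = 8
G (Chen): min(14, 13, -16, -9) = -16
H (Chen): min(2, -19, 13) = -19
B (Alice): max(-16, -19) = -16
J (Chen): min(11, 17, 4) = 4
K (Chen): min(16, 0) = 0
C (Alice): max(4, 0) = 4
Root (Chen): min(8, -16, 4) = -16
At Root, Chen picks B (lowest: -16).
At B, Alice picks G (highest: -16).
At G, Chen picks leaf11 (lowest: -16).
Terminal value -16.

leaf11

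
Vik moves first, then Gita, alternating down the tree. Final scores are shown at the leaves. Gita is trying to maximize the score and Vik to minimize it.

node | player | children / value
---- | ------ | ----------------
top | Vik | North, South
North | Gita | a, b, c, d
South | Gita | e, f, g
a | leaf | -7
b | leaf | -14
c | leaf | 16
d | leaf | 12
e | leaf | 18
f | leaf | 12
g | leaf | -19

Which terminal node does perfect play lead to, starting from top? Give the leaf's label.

North (Gita): max(-7, -14, 16, 12) = 16
South (Gita): max(18, 12, -19) = 18
top (Vik): min(16, 18) = 16
At top, Vik picks North (lowest: 16).
At North, Gita picks c (highest: 16).
Terminal value 16.

c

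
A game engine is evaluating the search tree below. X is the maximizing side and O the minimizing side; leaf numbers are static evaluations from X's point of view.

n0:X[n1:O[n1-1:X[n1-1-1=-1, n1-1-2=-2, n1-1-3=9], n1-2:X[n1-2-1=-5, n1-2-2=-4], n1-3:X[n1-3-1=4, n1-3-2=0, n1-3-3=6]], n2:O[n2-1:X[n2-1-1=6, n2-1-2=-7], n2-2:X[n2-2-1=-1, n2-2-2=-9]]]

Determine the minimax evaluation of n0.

n1-1 (X): max(-1, -2, 9) = 9
n1-2 (X): max(-5, -4) = -4
n1-3 (X): max(4, 0, 6) = 6
n1 (O): min(9, -4, 6) = -4
n2-1 (X): max(6, -7) = 6
n2-2 (X): max(-1, -9) = -1
n2 (O): min(6, -1) = -1
n0 (X): max(-4, -1) = -1

-1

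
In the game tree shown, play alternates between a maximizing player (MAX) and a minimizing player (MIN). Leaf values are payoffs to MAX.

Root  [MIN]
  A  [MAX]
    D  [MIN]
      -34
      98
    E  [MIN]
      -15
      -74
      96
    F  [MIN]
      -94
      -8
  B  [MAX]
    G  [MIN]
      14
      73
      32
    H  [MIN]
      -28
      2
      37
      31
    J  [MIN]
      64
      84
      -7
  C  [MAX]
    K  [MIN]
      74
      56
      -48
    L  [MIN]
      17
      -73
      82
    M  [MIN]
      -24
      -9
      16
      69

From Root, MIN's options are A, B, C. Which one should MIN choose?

D (MIN): min(-34, 98) = -34
E (MIN): min(-15, -74, 96) = -74
F (MIN): min(-94, -8) = -94
A (MAX): max(-34, -74, -94) = -34
G (MIN): min(14, 73, 32) = 14
H (MIN): min(-28, 2, 37, 31) = -28
J (MIN): min(64, 84, -7) = -7
B (MAX): max(14, -28, -7) = 14
K (MIN): min(74, 56, -48) = -48
L (MIN): min(17, -73, 82) = -73
M (MIN): min(-24, -9, 16, 69) = -24
C (MAX): max(-48, -73, -24) = -24
Root (MIN): min(-34, 14, -24) = -34
MIN at Root wants the lowest of {A=-34, B=14, C=-24}, so chooses A.

A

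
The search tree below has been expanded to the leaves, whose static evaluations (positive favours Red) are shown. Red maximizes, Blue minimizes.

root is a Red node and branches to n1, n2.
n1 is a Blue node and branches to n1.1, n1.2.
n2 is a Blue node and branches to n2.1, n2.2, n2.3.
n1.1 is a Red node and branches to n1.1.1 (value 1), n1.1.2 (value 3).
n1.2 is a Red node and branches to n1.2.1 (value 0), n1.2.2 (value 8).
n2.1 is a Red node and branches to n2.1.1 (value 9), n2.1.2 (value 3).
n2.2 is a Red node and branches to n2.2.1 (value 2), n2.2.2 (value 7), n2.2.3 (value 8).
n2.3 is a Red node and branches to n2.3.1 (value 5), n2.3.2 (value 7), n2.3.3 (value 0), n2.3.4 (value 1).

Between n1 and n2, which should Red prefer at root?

n1.1 (Red): max(1, 3) = 3
n1.2 (Red): max(0, 8) = 8
n1 (Blue): min(3, 8) = 3
n2.1 (Red): max(9, 3) = 9
n2.2 (Red): max(2, 7, 8) = 8
n2.3 (Red): max(5, 7, 0, 1) = 7
n2 (Blue): min(9, 8, 7) = 7
Red prefers the higher value; n1=3, n2=7. n2 is better since 7 > 3.

n2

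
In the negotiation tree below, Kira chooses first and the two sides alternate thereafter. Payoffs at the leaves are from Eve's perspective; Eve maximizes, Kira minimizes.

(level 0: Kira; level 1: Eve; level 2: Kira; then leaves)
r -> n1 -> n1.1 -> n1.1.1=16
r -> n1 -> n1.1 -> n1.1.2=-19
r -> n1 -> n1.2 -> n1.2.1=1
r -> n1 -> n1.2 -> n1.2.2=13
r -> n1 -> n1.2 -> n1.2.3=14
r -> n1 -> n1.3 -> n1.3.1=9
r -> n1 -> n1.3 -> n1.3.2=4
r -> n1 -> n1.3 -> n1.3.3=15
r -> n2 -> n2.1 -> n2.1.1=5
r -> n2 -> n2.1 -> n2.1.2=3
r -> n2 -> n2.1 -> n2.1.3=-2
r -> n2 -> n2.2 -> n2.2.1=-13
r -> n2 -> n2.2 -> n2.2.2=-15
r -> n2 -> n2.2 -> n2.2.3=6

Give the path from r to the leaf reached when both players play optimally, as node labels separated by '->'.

n1.1 (Kira): min(16, -19) = -19
n1.2 (Kira): min(1, 13, 14) = 1
n1.3 (Kira): min(9, 4, 15) = 4
n1 (Eve): max(-19, 1, 4) = 4
n2.1 (Kira): min(5, 3, -2) = -2
n2.2 (Kira): min(-13, -15, 6) = -15
n2 (Eve): max(-2, -15) = -2
r (Kira): min(4, -2) = -2
At r, Kira picks n2 (lowest: -2).
At n2, Eve picks n2.1 (highest: -2).
At n2.1, Kira picks n2.1.3 (lowest: -2).
Terminal value -2.

r -> n2 -> n2.1 -> n2.1.3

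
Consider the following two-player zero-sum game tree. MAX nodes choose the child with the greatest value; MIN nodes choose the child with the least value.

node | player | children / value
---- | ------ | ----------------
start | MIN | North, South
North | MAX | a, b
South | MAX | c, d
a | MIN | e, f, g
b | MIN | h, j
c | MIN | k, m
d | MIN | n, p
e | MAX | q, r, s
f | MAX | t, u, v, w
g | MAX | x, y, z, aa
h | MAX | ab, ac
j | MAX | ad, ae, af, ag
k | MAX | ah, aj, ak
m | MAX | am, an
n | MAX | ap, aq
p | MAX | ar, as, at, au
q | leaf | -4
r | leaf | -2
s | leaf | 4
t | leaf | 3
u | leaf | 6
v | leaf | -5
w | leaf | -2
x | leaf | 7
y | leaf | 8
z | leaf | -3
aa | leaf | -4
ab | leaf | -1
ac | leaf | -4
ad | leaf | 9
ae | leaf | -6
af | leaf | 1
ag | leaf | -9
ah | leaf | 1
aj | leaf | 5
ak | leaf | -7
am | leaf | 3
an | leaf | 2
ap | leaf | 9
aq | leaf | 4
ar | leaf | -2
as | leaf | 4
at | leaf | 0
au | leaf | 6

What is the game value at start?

e (MAX): max(-4, -2, 4) = 4
f (MAX): max(3, 6, -5, -2) = 6
g (MAX): max(7, 8, -3, -4) = 8
a (MIN): min(4, 6, 8) = 4
h (MAX): max(-1, -4) = -1
j (MAX): max(9, -6, 1, -9) = 9
b (MIN): min(-1, 9) = -1
North (MAX): max(4, -1) = 4
k (MAX): max(1, 5, -7) = 5
m (MAX): max(3, 2) = 3
c (MIN): min(5, 3) = 3
n (MAX): max(9, 4) = 9
p (MAX): max(-2, 4, 0, 6) = 6
d (MIN): min(9, 6) = 6
South (MAX): max(3, 6) = 6
start (MIN): min(4, 6) = 4

4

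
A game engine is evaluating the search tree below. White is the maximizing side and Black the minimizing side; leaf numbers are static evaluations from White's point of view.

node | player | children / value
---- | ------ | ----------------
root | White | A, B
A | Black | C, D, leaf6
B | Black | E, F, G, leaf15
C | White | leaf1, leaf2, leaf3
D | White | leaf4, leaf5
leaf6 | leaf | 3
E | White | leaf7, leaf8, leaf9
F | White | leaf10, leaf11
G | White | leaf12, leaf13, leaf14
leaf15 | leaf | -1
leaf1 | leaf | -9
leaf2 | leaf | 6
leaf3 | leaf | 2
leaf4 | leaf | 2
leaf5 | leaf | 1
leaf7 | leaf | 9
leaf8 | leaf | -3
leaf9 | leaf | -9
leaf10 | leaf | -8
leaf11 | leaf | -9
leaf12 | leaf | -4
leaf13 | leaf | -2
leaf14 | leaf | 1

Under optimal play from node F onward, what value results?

-8

F (White): max(-8, -9) = -8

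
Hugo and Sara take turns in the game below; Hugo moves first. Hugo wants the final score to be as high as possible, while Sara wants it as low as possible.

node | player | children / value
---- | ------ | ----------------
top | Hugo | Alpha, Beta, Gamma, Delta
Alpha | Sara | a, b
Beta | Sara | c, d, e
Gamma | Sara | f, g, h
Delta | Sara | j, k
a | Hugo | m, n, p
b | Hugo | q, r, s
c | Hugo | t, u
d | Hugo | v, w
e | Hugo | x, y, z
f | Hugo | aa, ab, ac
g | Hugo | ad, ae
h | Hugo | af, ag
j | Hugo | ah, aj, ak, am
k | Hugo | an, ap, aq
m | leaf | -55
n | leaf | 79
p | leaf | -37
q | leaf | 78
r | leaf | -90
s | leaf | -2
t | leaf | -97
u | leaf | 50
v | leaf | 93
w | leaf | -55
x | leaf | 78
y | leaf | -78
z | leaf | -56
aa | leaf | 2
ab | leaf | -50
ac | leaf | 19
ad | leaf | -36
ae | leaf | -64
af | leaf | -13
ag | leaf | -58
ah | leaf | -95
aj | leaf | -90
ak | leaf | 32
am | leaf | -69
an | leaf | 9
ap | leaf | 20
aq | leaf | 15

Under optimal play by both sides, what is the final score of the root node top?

a (Hugo): max(-55, 79, -37) = 79
b (Hugo): max(78, -90, -2) = 78
Alpha (Sara): min(79, 78) = 78
c (Hugo): max(-97, 50) = 50
d (Hugo): max(93, -55) = 93
e (Hugo): max(78, -78, -56) = 78
Beta (Sara): min(50, 93, 78) = 50
f (Hugo): max(2, -50, 19) = 19
g (Hugo): max(-36, -64) = -36
h (Hugo): max(-13, -58) = -13
Gamma (Sara): min(19, -36, -13) = -36
j (Hugo): max(-95, -90, 32, -69) = 32
k (Hugo): max(9, 20, 15) = 20
Delta (Sara): min(32, 20) = 20
top (Hugo): max(78, 50, -36, 20) = 78

78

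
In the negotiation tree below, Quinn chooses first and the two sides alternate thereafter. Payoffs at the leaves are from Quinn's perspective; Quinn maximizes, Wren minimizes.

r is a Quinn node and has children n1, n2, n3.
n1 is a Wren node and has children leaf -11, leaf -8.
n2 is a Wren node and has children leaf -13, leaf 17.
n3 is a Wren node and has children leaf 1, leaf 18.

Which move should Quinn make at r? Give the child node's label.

n3

n1 (Wren): min(-11, -8) = -11
n2 (Wren): min(-13, 17) = -13
n3 (Wren): min(1, 18) = 1
r (Quinn): max(-11, -13, 1) = 1
Quinn at r wants the highest of {n1=-11, n2=-13, n3=1}, so chooses n3.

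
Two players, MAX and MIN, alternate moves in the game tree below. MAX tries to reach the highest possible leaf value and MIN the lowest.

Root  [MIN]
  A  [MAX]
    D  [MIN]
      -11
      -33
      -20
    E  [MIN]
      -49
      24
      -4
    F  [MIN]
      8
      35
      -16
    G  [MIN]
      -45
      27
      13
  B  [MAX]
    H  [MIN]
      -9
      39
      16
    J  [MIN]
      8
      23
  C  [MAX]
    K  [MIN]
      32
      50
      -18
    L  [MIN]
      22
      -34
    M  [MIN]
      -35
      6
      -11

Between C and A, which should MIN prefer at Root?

K (MIN): min(32, 50, -18) = -18
L (MIN): min(22, -34) = -34
M (MIN): min(-35, 6, -11) = -35
C (MAX): max(-18, -34, -35) = -18
D (MIN): min(-11, -33, -20) = -33
E (MIN): min(-49, 24, -4) = -49
F (MIN): min(8, 35, -16) = -16
G (MIN): min(-45, 27, 13) = -45
A (MAX): max(-33, -49, -16, -45) = -16
MIN prefers the lower value; C=-18, A=-16. C is better since -18 < -16.

C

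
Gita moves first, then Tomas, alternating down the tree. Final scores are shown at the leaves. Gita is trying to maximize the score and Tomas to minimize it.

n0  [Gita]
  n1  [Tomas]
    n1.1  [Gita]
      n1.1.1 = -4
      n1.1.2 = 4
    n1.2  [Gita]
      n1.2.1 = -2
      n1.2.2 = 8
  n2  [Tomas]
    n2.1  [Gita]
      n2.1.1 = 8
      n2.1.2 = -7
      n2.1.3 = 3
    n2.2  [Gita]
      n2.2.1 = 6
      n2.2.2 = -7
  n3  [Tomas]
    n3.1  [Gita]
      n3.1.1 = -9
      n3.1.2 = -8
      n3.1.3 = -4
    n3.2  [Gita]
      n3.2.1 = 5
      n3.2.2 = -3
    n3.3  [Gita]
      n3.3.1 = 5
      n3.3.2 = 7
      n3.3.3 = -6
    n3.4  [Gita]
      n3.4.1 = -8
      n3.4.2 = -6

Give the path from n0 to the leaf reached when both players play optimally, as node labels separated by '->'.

n0 -> n2 -> n2.2 -> n2.2.1

n1.1 (Gita): max(-4, 4) = 4
n1.2 (Gita): max(-2, 8) = 8
n1 (Tomas): min(4, 8) = 4
n2.1 (Gita): max(8, -7, 3) = 8
n2.2 (Gita): max(6, -7) = 6
n2 (Tomas): min(8, 6) = 6
n3.1 (Gita): max(-9, -8, -4) = -4
n3.2 (Gita): max(5, -3) = 5
n3.3 (Gita): max(5, 7, -6) = 7
n3.4 (Gita): max(-8, -6) = -6
n3 (Tomas): min(-4, 5, 7, -6) = -6
n0 (Gita): max(4, 6, -6) = 6
At n0, Gita picks n2 (highest: 6).
At n2, Tomas picks n2.2 (lowest: 6).
At n2.2, Gita picks n2.2.1 (highest: 6).
Terminal value 6.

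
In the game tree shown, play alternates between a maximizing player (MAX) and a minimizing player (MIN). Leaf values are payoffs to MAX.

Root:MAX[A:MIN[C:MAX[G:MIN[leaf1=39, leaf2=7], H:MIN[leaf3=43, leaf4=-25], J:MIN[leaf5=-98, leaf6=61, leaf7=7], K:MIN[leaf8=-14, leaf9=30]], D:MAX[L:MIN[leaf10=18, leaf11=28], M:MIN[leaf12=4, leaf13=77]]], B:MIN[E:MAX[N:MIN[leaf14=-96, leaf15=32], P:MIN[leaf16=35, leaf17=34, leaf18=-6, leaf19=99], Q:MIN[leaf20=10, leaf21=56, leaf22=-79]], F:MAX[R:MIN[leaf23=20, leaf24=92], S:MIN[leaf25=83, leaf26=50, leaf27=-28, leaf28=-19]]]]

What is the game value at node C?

7

G (MIN): min(39, 7) = 7
H (MIN): min(43, -25) = -25
J (MIN): min(-98, 61, 7) = -98
K (MIN): min(-14, 30) = -14
C (MAX): max(7, -25, -98, -14) = 7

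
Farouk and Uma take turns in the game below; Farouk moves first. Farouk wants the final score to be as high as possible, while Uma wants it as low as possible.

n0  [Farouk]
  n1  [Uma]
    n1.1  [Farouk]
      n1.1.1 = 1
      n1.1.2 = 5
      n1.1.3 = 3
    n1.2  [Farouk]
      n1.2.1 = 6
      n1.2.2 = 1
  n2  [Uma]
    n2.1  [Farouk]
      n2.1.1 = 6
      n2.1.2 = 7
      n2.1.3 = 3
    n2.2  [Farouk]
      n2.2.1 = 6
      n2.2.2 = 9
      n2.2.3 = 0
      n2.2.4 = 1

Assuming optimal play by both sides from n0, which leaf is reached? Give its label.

n1.1 (Farouk): max(1, 5, 3) = 5
n1.2 (Farouk): max(6, 1) = 6
n1 (Uma): min(5, 6) = 5
n2.1 (Farouk): max(6, 7, 3) = 7
n2.2 (Farouk): max(6, 9, 0, 1) = 9
n2 (Uma): min(7, 9) = 7
n0 (Farouk): max(5, 7) = 7
At n0, Farouk picks n2 (highest: 7).
At n2, Uma picks n2.1 (lowest: 7).
At n2.1, Farouk picks n2.1.2 (highest: 7).
Terminal value 7.

n2.1.2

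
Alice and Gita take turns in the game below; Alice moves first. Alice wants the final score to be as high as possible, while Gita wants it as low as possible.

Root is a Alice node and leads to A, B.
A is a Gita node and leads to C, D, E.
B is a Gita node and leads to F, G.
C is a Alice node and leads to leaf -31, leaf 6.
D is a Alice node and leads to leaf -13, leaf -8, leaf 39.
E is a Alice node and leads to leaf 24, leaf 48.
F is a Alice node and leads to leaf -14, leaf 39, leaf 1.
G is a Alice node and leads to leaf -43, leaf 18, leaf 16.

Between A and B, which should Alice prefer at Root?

B

C (Alice): max(-31, 6) = 6
D (Alice): max(-13, -8, 39) = 39
E (Alice): max(24, 48) = 48
A (Gita): min(6, 39, 48) = 6
F (Alice): max(-14, 39, 1) = 39
G (Alice): max(-43, 18, 16) = 18
B (Gita): min(39, 18) = 18
Alice prefers the higher value; A=6, B=18. B is better since 18 > 6.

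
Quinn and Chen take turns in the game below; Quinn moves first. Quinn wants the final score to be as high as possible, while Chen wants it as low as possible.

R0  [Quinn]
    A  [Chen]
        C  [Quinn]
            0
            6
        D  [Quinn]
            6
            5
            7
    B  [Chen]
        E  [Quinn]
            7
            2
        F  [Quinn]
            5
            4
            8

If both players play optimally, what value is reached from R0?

7

C (Quinn): max(0, 6) = 6
D (Quinn): max(6, 5, 7) = 7
A (Chen): min(6, 7) = 6
E (Quinn): max(7, 2) = 7
F (Quinn): max(5, 4, 8) = 8
B (Chen): min(7, 8) = 7
R0 (Quinn): max(6, 7) = 7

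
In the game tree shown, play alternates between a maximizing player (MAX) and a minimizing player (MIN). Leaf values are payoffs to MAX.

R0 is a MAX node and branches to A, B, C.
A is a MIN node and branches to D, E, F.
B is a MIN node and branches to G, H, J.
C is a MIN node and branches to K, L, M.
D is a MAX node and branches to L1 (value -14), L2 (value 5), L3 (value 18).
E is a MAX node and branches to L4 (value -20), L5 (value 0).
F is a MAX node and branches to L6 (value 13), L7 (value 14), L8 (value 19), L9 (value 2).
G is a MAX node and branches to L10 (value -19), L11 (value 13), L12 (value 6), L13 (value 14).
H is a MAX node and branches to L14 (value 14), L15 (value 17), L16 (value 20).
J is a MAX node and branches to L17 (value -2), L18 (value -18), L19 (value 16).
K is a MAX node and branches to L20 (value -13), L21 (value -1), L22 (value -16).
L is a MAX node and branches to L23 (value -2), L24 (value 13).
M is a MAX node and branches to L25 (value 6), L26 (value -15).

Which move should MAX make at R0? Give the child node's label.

D (MAX): max(-14, 5, 18) = 18
E (MAX): max(-20, 0) = 0
F (MAX): max(13, 14, 19, 2) = 19
A (MIN): min(18, 0, 19) = 0
G (MAX): max(-19, 13, 6, 14) = 14
H (MAX): max(14, 17, 20) = 20
J (MAX): max(-2, -18, 16) = 16
B (MIN): min(14, 20, 16) = 14
K (MAX): max(-13, -1, -16) = -1
L (MAX): max(-2, 13) = 13
M (MAX): max(6, -15) = 6
C (MIN): min(-1, 13, 6) = -1
R0 (MAX): max(0, 14, -1) = 14
MAX at R0 wants the highest of {A=0, B=14, C=-1}, so chooses B.

B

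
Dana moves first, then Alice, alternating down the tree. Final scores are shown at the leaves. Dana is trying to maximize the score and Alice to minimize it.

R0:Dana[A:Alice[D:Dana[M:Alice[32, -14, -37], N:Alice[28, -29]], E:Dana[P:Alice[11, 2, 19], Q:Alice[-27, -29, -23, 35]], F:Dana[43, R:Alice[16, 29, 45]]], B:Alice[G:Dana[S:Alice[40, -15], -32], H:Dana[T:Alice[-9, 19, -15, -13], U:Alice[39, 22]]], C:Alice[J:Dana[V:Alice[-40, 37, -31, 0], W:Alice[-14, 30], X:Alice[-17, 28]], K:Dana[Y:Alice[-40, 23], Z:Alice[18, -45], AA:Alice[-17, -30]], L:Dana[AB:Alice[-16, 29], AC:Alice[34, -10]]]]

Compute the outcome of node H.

T (Alice): min(-9, 19, -15, -13) = -15
U (Alice): min(39, 22) = 22
H (Dana): max(-15, 22) = 22

22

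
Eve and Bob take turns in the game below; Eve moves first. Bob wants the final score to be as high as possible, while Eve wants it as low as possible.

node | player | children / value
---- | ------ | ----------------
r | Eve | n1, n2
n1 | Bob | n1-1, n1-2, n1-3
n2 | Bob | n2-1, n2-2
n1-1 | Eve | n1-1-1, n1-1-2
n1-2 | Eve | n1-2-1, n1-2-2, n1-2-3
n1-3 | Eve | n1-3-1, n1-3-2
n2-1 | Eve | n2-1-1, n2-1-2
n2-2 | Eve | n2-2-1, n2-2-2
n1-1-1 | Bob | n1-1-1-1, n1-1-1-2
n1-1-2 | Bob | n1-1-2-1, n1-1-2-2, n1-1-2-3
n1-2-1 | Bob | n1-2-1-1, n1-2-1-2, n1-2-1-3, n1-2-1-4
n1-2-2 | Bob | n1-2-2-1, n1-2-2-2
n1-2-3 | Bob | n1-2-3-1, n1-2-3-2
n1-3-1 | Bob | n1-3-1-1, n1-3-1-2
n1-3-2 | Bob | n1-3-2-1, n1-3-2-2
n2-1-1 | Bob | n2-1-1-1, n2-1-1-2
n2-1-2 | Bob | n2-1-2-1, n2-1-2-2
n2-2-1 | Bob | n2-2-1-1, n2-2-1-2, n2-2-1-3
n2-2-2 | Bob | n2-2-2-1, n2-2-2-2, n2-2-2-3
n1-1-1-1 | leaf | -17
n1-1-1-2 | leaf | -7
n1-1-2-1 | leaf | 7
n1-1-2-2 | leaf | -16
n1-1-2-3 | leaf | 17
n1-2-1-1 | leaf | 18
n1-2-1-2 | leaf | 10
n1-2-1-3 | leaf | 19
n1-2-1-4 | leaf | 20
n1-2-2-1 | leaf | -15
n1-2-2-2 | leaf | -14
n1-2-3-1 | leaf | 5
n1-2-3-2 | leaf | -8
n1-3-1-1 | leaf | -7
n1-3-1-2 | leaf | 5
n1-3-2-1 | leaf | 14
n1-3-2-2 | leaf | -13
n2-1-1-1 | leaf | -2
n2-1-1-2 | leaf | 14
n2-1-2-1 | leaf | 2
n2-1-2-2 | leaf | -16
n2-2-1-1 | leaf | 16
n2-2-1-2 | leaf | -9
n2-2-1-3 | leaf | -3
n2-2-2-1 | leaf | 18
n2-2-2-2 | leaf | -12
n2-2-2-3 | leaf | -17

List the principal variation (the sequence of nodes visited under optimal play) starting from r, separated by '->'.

r -> n1 -> n1-3 -> n1-3-1 -> n1-3-1-2

n1-1-1 (Bob): max(-17, -7) = -7
n1-1-2 (Bob): max(7, -16, 17) = 17
n1-1 (Eve): min(-7, 17) = -7
n1-2-1 (Bob): max(18, 10, 19, 20) = 20
n1-2-2 (Bob): max(-15, -14) = -14
n1-2-3 (Bob): max(5, -8) = 5
n1-2 (Eve): min(20, -14, 5) = -14
n1-3-1 (Bob): max(-7, 5) = 5
n1-3-2 (Bob): max(14, -13) = 14
n1-3 (Eve): min(5, 14) = 5
n1 (Bob): max(-7, -14, 5) = 5
n2-1-1 (Bob): max(-2, 14) = 14
n2-1-2 (Bob): max(2, -16) = 2
n2-1 (Eve): min(14, 2) = 2
n2-2-1 (Bob): max(16, -9, -3) = 16
n2-2-2 (Bob): max(18, -12, -17) = 18
n2-2 (Eve): min(16, 18) = 16
n2 (Bob): max(2, 16) = 16
r (Eve): min(5, 16) = 5
At r, Eve picks n1 (lowest: 5).
At n1, Bob picks n1-3 (highest: 5).
At n1-3, Eve picks n1-3-1 (lowest: 5).
At n1-3-1, Bob picks n1-3-1-2 (highest: 5).
Terminal value 5.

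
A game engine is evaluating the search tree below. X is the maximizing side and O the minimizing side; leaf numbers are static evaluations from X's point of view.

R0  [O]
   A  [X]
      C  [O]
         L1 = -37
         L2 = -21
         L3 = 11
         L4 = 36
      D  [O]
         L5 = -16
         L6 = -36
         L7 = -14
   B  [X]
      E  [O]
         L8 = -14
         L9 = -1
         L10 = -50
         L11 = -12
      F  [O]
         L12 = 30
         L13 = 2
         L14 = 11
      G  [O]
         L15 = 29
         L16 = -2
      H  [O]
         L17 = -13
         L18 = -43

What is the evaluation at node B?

2

E (O): min(-14, -1, -50, -12) = -50
F (O): min(30, 2, 11) = 2
G (O): min(29, -2) = -2
H (O): min(-13, -43) = -43
B (X): max(-50, 2, -2, -43) = 2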